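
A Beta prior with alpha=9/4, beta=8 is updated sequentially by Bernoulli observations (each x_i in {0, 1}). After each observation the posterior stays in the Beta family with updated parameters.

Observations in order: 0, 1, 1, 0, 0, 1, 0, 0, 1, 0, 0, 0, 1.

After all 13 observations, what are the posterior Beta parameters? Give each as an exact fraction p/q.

alpha=29/4, beta=16

obs 1: x=0 → posterior Beta(9/4, 9)
obs 2: x=1 → posterior Beta(13/4, 9)
obs 3: x=1 → posterior Beta(17/4, 9)
obs 4: x=0 → posterior Beta(17/4, 10)
obs 5: x=0 → posterior Beta(17/4, 11)
obs 6: x=1 → posterior Beta(21/4, 11)
obs 7: x=0 → posterior Beta(21/4, 12)
obs 8: x=0 → posterior Beta(21/4, 13)
obs 9: x=1 → posterior Beta(25/4, 13)
obs 10: x=0 → posterior Beta(25/4, 14)
obs 11: x=0 → posterior Beta(25/4, 15)
obs 12: x=0 → posterior Beta(25/4, 16)
obs 13: x=1 → posterior Beta(29/4, 16)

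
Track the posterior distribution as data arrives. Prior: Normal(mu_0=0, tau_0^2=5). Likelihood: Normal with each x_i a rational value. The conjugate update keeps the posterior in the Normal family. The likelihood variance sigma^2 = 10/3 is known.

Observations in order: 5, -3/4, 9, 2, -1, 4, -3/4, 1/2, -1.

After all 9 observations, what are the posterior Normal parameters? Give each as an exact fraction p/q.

mu_0=51/29, tau_0^2=10/29

obs 1: x=5 → posterior Normal(3, 2)
obs 2: x=-3/4 → posterior Normal(51/32, 5/4)
obs 3: x=9 → posterior Normal(159/44, 10/11)
obs 4: x=2 → posterior Normal(183/56, 5/7)
obs 5: x=-1 → posterior Normal(171/68, 10/17)
obs 6: x=4 → posterior Normal(219/80, 1/2)
obs 7: x=-3/4 → posterior Normal(105/46, 10/23)
obs 8: x=1/2 → posterior Normal(27/13, 5/13)
obs 9: x=-1 → posterior Normal(51/29, 10/29)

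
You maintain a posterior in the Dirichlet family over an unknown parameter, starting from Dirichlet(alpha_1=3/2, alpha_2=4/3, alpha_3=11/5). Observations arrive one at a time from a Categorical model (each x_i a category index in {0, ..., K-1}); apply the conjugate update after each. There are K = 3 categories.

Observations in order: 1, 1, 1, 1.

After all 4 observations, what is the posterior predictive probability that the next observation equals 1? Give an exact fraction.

obs 1: x=1 → posterior Dirichlet(3/2, 7/3, 11/5)
obs 2: x=1 → posterior Dirichlet(3/2, 10/3, 11/5)
obs 3: x=1 → posterior Dirichlet(3/2, 13/3, 11/5)
obs 4: x=1 → posterior Dirichlet(3/2, 16/3, 11/5)

160/271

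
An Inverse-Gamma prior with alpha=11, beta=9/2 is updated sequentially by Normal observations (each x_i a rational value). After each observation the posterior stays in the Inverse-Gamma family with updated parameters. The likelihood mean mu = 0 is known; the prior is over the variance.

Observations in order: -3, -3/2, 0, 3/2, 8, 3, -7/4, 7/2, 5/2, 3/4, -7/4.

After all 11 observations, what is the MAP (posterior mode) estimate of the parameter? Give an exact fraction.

1931/560

obs 1: x=-3 → posterior Inverse-Gamma(23/2, 9)
obs 2: x=-3/2 → posterior Inverse-Gamma(12, 81/8)
obs 3: x=0 → posterior Inverse-Gamma(25/2, 81/8)
obs 4: x=3/2 → posterior Inverse-Gamma(13, 45/4)
obs 5: x=8 → posterior Inverse-Gamma(27/2, 173/4)
obs 6: x=3 → posterior Inverse-Gamma(14, 191/4)
obs 7: x=-7/4 → posterior Inverse-Gamma(29/2, 1577/32)
obs 8: x=7/2 → posterior Inverse-Gamma(15, 1773/32)
obs 9: x=5/2 → posterior Inverse-Gamma(31/2, 1873/32)
obs 10: x=3/4 → posterior Inverse-Gamma(16, 941/16)
obs 11: x=-7/4 → posterior Inverse-Gamma(33/2, 1931/32)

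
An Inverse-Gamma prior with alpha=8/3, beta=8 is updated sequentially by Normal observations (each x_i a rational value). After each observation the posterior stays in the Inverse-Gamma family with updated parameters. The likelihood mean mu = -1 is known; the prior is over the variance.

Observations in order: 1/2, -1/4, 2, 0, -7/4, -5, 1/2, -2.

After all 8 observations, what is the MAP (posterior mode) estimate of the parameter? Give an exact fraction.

obs 1: x=1/2 → posterior Inverse-Gamma(19/6, 73/8)
obs 2: x=-1/4 → posterior Inverse-Gamma(11/3, 301/32)
obs 3: x=2 → posterior Inverse-Gamma(25/6, 445/32)
obs 4: x=0 → posterior Inverse-Gamma(14/3, 461/32)
obs 5: x=-7/4 → posterior Inverse-Gamma(31/6, 235/16)
obs 6: x=-5 → posterior Inverse-Gamma(17/3, 363/16)
obs 7: x=1/2 → posterior Inverse-Gamma(37/6, 381/16)
obs 8: x=-2 → posterior Inverse-Gamma(20/3, 389/16)

1167/368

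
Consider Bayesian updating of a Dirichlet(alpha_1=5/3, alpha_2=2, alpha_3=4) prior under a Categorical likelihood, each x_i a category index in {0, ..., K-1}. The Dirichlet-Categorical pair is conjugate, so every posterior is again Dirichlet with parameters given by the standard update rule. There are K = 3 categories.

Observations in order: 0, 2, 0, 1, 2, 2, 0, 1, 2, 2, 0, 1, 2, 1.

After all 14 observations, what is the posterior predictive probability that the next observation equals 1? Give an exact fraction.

18/65

obs 1: x=0 → posterior Dirichlet(8/3, 2, 4)
obs 2: x=2 → posterior Dirichlet(8/3, 2, 5)
obs 3: x=0 → posterior Dirichlet(11/3, 2, 5)
obs 4: x=1 → posterior Dirichlet(11/3, 3, 5)
obs 5: x=2 → posterior Dirichlet(11/3, 3, 6)
obs 6: x=2 → posterior Dirichlet(11/3, 3, 7)
obs 7: x=0 → posterior Dirichlet(14/3, 3, 7)
obs 8: x=1 → posterior Dirichlet(14/3, 4, 7)
obs 9: x=2 → posterior Dirichlet(14/3, 4, 8)
obs 10: x=2 → posterior Dirichlet(14/3, 4, 9)
obs 11: x=0 → posterior Dirichlet(17/3, 4, 9)
obs 12: x=1 → posterior Dirichlet(17/3, 5, 9)
obs 13: x=2 → posterior Dirichlet(17/3, 5, 10)
obs 14: x=1 → posterior Dirichlet(17/3, 6, 10)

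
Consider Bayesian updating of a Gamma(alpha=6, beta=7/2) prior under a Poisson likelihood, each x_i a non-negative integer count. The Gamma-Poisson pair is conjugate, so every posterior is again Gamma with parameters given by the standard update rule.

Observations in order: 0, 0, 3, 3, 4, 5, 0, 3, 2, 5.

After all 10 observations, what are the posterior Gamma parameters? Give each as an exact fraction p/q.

obs 1: x=0 → posterior Gamma(6, 9/2)
obs 2: x=0 → posterior Gamma(6, 11/2)
obs 3: x=3 → posterior Gamma(9, 13/2)
obs 4: x=3 → posterior Gamma(12, 15/2)
obs 5: x=4 → posterior Gamma(16, 17/2)
obs 6: x=5 → posterior Gamma(21, 19/2)
obs 7: x=0 → posterior Gamma(21, 21/2)
obs 8: x=3 → posterior Gamma(24, 23/2)
obs 9: x=2 → posterior Gamma(26, 25/2)
obs 10: x=5 → posterior Gamma(31, 27/2)

alpha=31, beta=27/2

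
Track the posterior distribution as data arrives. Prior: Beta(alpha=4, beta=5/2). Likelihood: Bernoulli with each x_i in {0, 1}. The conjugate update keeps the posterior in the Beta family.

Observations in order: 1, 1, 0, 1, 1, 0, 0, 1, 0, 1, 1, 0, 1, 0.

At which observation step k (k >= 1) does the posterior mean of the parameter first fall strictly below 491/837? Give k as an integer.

obs 1: x=1 → posterior Beta(5, 5/2)
obs 2: x=1 → posterior Beta(6, 5/2)
obs 3: x=0 → posterior Beta(6, 7/2)
obs 4: x=1 → posterior Beta(7, 7/2)
obs 5: x=1 → posterior Beta(8, 7/2)
obs 6: x=0 → posterior Beta(8, 9/2)
obs 7: x=0 → posterior Beta(8, 11/2)
obs 8: x=1 → posterior Beta(9, 11/2)
obs 9: x=0 → posterior Beta(9, 13/2)
obs 10: x=1 → posterior Beta(10, 13/2)
obs 11: x=1 → posterior Beta(11, 13/2)
obs 12: x=0 → posterior Beta(11, 15/2)
obs 13: x=1 → posterior Beta(12, 15/2)
obs 14: x=0 → posterior Beta(12, 17/2)

k = 9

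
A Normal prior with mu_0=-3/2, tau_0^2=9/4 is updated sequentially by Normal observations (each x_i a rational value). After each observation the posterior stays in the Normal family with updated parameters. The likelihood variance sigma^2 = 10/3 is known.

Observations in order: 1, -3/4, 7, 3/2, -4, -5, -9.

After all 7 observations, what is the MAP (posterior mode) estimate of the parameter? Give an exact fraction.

-1239/916

obs 1: x=1 → posterior Normal(-33/67, 90/67)
obs 2: x=-3/4 → posterior Normal(-213/376, 45/47)
obs 3: x=7 → posterior Normal(543/484, 90/121)
obs 4: x=3/2 → posterior Normal(705/592, 45/74)
obs 5: x=-4 → posterior Normal(39/100, 18/35)
obs 6: x=-5 → posterior Normal(-267/808, 45/101)
obs 7: x=-9 → posterior Normal(-1239/916, 90/229)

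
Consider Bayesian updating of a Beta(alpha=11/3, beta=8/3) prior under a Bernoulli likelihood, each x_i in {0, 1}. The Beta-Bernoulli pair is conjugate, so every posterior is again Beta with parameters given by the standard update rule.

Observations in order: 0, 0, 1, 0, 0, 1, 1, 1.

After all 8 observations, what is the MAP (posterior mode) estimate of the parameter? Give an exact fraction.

20/37

obs 1: x=0 → posterior Beta(11/3, 11/3)
obs 2: x=0 → posterior Beta(11/3, 14/3)
obs 3: x=1 → posterior Beta(14/3, 14/3)
obs 4: x=0 → posterior Beta(14/3, 17/3)
obs 5: x=0 → posterior Beta(14/3, 20/3)
obs 6: x=1 → posterior Beta(17/3, 20/3)
obs 7: x=1 → posterior Beta(20/3, 20/3)
obs 8: x=1 → posterior Beta(23/3, 20/3)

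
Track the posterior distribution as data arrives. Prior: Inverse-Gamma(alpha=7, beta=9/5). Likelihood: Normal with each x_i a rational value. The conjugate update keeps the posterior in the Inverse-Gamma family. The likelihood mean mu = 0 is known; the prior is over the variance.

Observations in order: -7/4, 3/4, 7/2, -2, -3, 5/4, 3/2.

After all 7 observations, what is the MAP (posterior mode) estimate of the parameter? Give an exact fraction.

2903/1840

obs 1: x=-7/4 → posterior Inverse-Gamma(15/2, 533/160)
obs 2: x=3/4 → posterior Inverse-Gamma(8, 289/80)
obs 3: x=7/2 → posterior Inverse-Gamma(17/2, 779/80)
obs 4: x=-2 → posterior Inverse-Gamma(9, 939/80)
obs 5: x=-3 → posterior Inverse-Gamma(19/2, 1299/80)
obs 6: x=5/4 → posterior Inverse-Gamma(10, 2723/160)
obs 7: x=3/2 → posterior Inverse-Gamma(21/2, 2903/160)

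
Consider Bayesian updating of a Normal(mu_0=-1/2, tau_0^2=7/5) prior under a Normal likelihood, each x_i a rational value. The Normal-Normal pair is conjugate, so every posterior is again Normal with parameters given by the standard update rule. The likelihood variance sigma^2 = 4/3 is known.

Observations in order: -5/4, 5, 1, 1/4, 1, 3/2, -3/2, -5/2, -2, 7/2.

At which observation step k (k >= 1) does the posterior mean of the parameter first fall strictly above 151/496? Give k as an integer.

k = 2

obs 1: x=-5/4 → posterior Normal(-145/164, 28/41)
obs 2: x=5 → posterior Normal(275/248, 14/31)
obs 3: x=1 → posterior Normal(359/332, 28/83)
obs 4: x=1/4 → posterior Normal(95/104, 7/26)
obs 5: x=1 → posterior Normal(116/125, 28/125)
obs 6: x=3/2 → posterior Normal(295/292, 14/73)
obs 7: x=-3/2 → posterior Normal(116/167, 28/167)
obs 8: x=-5/2 → posterior Normal(127/376, 7/47)
obs 9: x=-2 → posterior Normal(43/418, 28/209)
obs 10: x=7/2 → posterior Normal(19/46, 14/115)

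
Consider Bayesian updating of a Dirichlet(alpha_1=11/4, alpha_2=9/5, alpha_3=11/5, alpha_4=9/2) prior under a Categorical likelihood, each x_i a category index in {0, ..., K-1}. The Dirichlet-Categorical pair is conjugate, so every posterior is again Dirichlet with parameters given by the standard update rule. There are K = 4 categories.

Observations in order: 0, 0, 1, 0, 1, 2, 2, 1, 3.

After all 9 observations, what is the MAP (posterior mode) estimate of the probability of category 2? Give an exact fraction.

obs 1: x=0 → posterior Dirichlet(15/4, 9/5, 11/5, 9/2)
obs 2: x=0 → posterior Dirichlet(19/4, 9/5, 11/5, 9/2)
obs 3: x=1 → posterior Dirichlet(19/4, 14/5, 11/5, 9/2)
obs 4: x=0 → posterior Dirichlet(23/4, 14/5, 11/5, 9/2)
obs 5: x=1 → posterior Dirichlet(23/4, 19/5, 11/5, 9/2)
obs 6: x=2 → posterior Dirichlet(23/4, 19/5, 16/5, 9/2)
obs 7: x=2 → posterior Dirichlet(23/4, 19/5, 21/5, 9/2)
obs 8: x=1 → posterior Dirichlet(23/4, 24/5, 21/5, 9/2)
obs 9: x=3 → posterior Dirichlet(23/4, 24/5, 21/5, 11/2)

64/325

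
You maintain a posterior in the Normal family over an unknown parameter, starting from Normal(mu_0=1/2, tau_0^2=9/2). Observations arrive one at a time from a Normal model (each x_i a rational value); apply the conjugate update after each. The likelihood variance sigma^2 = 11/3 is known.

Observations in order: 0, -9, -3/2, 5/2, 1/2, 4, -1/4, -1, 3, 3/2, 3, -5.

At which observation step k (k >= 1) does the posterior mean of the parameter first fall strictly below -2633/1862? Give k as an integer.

obs 1: x=0 → posterior Normal(11/49, 99/49)
obs 2: x=-9 → posterior Normal(-58/19, 99/76)
obs 3: x=-3/2 → posterior Normal(-545/206, 99/103)
obs 4: x=5/2 → posterior Normal(-41/26, 99/130)
obs 5: x=1/2 → posterior Normal(-383/314, 99/157)
obs 6: x=4 → posterior Normal(-167/368, 99/184)
obs 7: x=-1/4 → posterior Normal(-361/844, 99/211)
obs 8: x=-1 → posterior Normal(-67/136, 99/238)
obs 9: x=3 → posterior Normal(-29/212, 99/265)
obs 10: x=3/2 → posterior Normal(17/1168, 99/292)
obs 11: x=3 → posterior Normal(31/116, 9/29)
obs 12: x=-5 → posterior Normal(-199/1384, 99/346)

k = 2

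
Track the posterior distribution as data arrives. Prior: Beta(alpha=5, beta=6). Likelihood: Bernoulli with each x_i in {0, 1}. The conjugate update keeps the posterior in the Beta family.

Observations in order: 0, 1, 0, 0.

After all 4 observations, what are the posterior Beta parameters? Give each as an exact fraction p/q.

alpha=6, beta=9

obs 1: x=0 → posterior Beta(5, 7)
obs 2: x=1 → posterior Beta(6, 7)
obs 3: x=0 → posterior Beta(6, 8)
obs 4: x=0 → posterior Beta(6, 9)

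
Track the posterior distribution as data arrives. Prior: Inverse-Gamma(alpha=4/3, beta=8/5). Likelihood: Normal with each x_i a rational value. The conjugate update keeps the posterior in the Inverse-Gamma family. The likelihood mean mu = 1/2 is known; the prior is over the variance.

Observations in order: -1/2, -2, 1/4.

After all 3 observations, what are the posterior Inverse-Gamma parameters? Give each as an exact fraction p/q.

alpha=17/6, beta=841/160

obs 1: x=-1/2 → posterior Inverse-Gamma(11/6, 21/10)
obs 2: x=-2 → posterior Inverse-Gamma(7/3, 209/40)
obs 3: x=1/4 → posterior Inverse-Gamma(17/6, 841/160)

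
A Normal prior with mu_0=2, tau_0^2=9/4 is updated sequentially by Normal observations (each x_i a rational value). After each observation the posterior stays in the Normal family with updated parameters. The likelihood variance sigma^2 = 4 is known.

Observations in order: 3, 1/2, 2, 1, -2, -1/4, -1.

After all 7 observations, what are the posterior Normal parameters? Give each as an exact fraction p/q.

mu_0=245/316, tau_0^2=36/79

obs 1: x=3 → posterior Normal(59/25, 36/25)
obs 2: x=1/2 → posterior Normal(127/68, 18/17)
obs 3: x=2 → posterior Normal(163/86, 36/43)
obs 4: x=1 → posterior Normal(181/104, 9/13)
obs 5: x=-2 → posterior Normal(145/122, 36/61)
obs 6: x=-1/4 → posterior Normal(281/280, 18/35)
obs 7: x=-1 → posterior Normal(245/316, 36/79)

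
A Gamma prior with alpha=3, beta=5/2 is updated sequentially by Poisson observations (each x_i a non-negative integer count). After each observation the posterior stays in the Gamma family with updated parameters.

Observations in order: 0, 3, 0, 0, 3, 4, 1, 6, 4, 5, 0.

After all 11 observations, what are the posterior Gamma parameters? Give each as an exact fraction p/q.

alpha=29, beta=27/2

obs 1: x=0 → posterior Gamma(3, 7/2)
obs 2: x=3 → posterior Gamma(6, 9/2)
obs 3: x=0 → posterior Gamma(6, 11/2)
obs 4: x=0 → posterior Gamma(6, 13/2)
obs 5: x=3 → posterior Gamma(9, 15/2)
obs 6: x=4 → posterior Gamma(13, 17/2)
obs 7: x=1 → posterior Gamma(14, 19/2)
obs 8: x=6 → posterior Gamma(20, 21/2)
obs 9: x=4 → posterior Gamma(24, 23/2)
obs 10: x=5 → posterior Gamma(29, 25/2)
obs 11: x=0 → posterior Gamma(29, 27/2)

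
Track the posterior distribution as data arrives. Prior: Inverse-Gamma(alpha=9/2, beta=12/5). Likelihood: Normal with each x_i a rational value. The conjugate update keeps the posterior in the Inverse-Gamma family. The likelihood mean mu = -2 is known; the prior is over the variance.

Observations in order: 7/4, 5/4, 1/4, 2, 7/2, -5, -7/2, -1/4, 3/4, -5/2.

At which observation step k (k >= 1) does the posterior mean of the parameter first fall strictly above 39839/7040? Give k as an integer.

k = 5

obs 1: x=7/4 → posterior Inverse-Gamma(5, 1509/160)
obs 2: x=5/4 → posterior Inverse-Gamma(11/2, 1177/80)
obs 3: x=1/4 → posterior Inverse-Gamma(6, 2759/160)
obs 4: x=2 → posterior Inverse-Gamma(13/2, 4039/160)
obs 5: x=7/2 → posterior Inverse-Gamma(7, 6459/160)
obs 6: x=-5 → posterior Inverse-Gamma(15/2, 7179/160)
obs 7: x=-7/2 → posterior Inverse-Gamma(8, 7359/160)
obs 8: x=-1/4 → posterior Inverse-Gamma(17/2, 1901/40)
obs 9: x=3/4 → posterior Inverse-Gamma(9, 8209/160)
obs 10: x=-5/2 → posterior Inverse-Gamma(19/2, 8229/160)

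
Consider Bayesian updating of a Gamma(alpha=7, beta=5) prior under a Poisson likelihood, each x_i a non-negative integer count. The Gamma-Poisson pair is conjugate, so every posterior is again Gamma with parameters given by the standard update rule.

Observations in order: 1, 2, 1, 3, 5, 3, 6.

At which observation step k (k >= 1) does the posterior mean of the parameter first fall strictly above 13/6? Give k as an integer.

k = 7

obs 1: x=1 → posterior Gamma(8, 6)
obs 2: x=2 → posterior Gamma(10, 7)
obs 3: x=1 → posterior Gamma(11, 8)
obs 4: x=3 → posterior Gamma(14, 9)
obs 5: x=5 → posterior Gamma(19, 10)
obs 6: x=3 → posterior Gamma(22, 11)
obs 7: x=6 → posterior Gamma(28, 12)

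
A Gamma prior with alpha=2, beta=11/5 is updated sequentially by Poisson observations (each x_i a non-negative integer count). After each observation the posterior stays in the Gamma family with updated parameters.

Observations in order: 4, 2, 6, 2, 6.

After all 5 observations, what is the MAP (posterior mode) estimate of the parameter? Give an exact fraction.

35/12

obs 1: x=4 → posterior Gamma(6, 16/5)
obs 2: x=2 → posterior Gamma(8, 21/5)
obs 3: x=6 → posterior Gamma(14, 26/5)
obs 4: x=2 → posterior Gamma(16, 31/5)
obs 5: x=6 → posterior Gamma(22, 36/5)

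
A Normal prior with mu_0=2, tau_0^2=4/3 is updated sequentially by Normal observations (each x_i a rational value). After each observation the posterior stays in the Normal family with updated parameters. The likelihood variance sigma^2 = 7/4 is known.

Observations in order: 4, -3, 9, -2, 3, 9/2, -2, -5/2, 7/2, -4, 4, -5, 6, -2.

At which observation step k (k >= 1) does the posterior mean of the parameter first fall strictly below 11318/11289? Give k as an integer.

k = 12

obs 1: x=4 → posterior Normal(106/37, 28/37)
obs 2: x=-3 → posterior Normal(58/53, 28/53)
obs 3: x=9 → posterior Normal(202/69, 28/69)
obs 4: x=-2 → posterior Normal(2, 28/85)
obs 5: x=3 → posterior Normal(218/101, 28/101)
obs 6: x=9/2 → posterior Normal(290/117, 28/117)
obs 7: x=-2 → posterior Normal(258/133, 4/19)
obs 8: x=-5/2 → posterior Normal(218/149, 28/149)
obs 9: x=7/2 → posterior Normal(274/165, 28/165)
obs 10: x=-4 → posterior Normal(210/181, 28/181)
obs 11: x=4 → posterior Normal(274/197, 28/197)
obs 12: x=-5 → posterior Normal(194/213, 28/213)
obs 13: x=6 → posterior Normal(290/229, 28/229)
obs 14: x=-2 → posterior Normal(258/245, 4/35)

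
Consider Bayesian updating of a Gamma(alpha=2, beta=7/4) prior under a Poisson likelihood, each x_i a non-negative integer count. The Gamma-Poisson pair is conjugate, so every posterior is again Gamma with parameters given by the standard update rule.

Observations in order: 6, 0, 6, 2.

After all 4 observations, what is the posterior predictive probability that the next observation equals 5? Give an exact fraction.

32453970563317146642258378752/381520424476945831628649898809

obs 1: x=6 → posterior Gamma(8, 11/4)
obs 2: x=0 → posterior Gamma(8, 15/4)
obs 3: x=6 → posterior Gamma(14, 19/4)
obs 4: x=2 → posterior Gamma(16, 23/4)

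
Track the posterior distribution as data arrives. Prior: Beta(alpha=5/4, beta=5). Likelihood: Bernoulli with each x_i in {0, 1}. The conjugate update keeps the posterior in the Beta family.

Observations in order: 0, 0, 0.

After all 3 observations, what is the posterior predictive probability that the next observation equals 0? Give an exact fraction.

32/37

obs 1: x=0 → posterior Beta(5/4, 6)
obs 2: x=0 → posterior Beta(5/4, 7)
obs 3: x=0 → posterior Beta(5/4, 8)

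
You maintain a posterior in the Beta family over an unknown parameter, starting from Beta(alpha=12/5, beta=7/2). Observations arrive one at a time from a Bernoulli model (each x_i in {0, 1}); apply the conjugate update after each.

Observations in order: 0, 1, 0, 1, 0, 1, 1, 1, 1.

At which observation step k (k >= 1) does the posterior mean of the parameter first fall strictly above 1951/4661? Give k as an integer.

k = 2

obs 1: x=0 → posterior Beta(12/5, 9/2)
obs 2: x=1 → posterior Beta(17/5, 9/2)
obs 3: x=0 → posterior Beta(17/5, 11/2)
obs 4: x=1 → posterior Beta(22/5, 11/2)
obs 5: x=0 → posterior Beta(22/5, 13/2)
obs 6: x=1 → posterior Beta(27/5, 13/2)
obs 7: x=1 → posterior Beta(32/5, 13/2)
obs 8: x=1 → posterior Beta(37/5, 13/2)
obs 9: x=1 → posterior Beta(42/5, 13/2)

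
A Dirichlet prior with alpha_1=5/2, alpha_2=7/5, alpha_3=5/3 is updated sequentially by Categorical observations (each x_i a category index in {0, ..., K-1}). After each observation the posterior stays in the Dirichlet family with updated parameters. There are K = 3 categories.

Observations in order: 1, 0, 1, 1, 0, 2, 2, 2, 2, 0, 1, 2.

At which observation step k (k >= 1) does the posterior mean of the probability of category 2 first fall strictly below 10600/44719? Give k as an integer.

obs 1: x=1 → posterior Dirichlet(5/2, 12/5, 5/3)
obs 2: x=0 → posterior Dirichlet(7/2, 12/5, 5/3)
obs 3: x=1 → posterior Dirichlet(7/2, 17/5, 5/3)
obs 4: x=1 → posterior Dirichlet(7/2, 22/5, 5/3)
obs 5: x=0 → posterior Dirichlet(9/2, 22/5, 5/3)
obs 6: x=2 → posterior Dirichlet(9/2, 22/5, 8/3)
obs 7: x=2 → posterior Dirichlet(9/2, 22/5, 11/3)
obs 8: x=2 → posterior Dirichlet(9/2, 22/5, 14/3)
obs 9: x=2 → posterior Dirichlet(9/2, 22/5, 17/3)
obs 10: x=0 → posterior Dirichlet(11/2, 22/5, 17/3)
obs 11: x=1 → posterior Dirichlet(11/2, 27/5, 17/3)
obs 12: x=2 → posterior Dirichlet(11/2, 27/5, 20/3)

k = 2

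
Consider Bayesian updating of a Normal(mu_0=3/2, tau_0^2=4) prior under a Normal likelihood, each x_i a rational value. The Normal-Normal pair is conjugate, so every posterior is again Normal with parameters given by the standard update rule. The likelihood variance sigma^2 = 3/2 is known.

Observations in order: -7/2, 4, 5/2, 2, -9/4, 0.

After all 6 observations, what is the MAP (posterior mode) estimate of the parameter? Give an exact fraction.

53/102

obs 1: x=-7/2 → posterior Normal(-47/22, 12/11)
obs 2: x=4 → posterior Normal(17/38, 12/19)
obs 3: x=5/2 → posterior Normal(19/18, 4/9)
obs 4: x=2 → posterior Normal(89/70, 12/35)
obs 5: x=-9/4 → posterior Normal(53/86, 12/43)
obs 6: x=0 → posterior Normal(53/102, 4/17)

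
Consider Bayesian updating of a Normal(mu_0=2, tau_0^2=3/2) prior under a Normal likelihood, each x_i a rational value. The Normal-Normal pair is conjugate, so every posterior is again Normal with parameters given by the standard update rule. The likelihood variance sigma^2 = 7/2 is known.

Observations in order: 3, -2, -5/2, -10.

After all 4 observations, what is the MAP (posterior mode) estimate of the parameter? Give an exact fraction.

obs 1: x=3 → posterior Normal(23/10, 21/20)
obs 2: x=-2 → posterior Normal(17/13, 21/26)
obs 3: x=-5/2 → posterior Normal(19/32, 21/32)
obs 4: x=-10 → posterior Normal(-41/38, 21/38)

-41/38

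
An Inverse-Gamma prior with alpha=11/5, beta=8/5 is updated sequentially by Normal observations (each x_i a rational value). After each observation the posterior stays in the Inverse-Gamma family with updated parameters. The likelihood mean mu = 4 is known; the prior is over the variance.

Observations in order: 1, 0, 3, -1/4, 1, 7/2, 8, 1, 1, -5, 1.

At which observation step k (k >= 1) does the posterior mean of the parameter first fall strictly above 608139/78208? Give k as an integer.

obs 1: x=1 → posterior Inverse-Gamma(27/10, 61/10)
obs 2: x=0 → posterior Inverse-Gamma(16/5, 141/10)
obs 3: x=3 → posterior Inverse-Gamma(37/10, 73/5)
obs 4: x=-1/4 → posterior Inverse-Gamma(21/5, 3781/160)
obs 5: x=1 → posterior Inverse-Gamma(47/10, 4501/160)
obs 6: x=7/2 → posterior Inverse-Gamma(26/5, 4521/160)
obs 7: x=8 → posterior Inverse-Gamma(57/10, 5801/160)
obs 8: x=1 → posterior Inverse-Gamma(31/5, 6521/160)
obs 9: x=1 → posterior Inverse-Gamma(67/10, 7241/160)
obs 10: x=-5 → posterior Inverse-Gamma(36/5, 13721/160)
obs 11: x=1 → posterior Inverse-Gamma(77/10, 14441/160)

k = 8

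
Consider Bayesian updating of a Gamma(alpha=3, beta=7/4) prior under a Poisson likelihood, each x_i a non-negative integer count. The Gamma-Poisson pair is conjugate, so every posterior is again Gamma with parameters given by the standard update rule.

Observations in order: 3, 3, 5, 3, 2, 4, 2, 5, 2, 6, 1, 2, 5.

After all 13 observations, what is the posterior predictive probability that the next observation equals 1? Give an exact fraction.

529676077277429820683494630326447101100686035047644471192924076602948157555111956344/3706856930108396806336066659786043116839216667614934051089099647574765385391564946367

obs 1: x=3 → posterior Gamma(6, 11/4)
obs 2: x=3 → posterior Gamma(9, 15/4)
obs 3: x=5 → posterior Gamma(14, 19/4)
obs 4: x=3 → posterior Gamma(17, 23/4)
obs 5: x=2 → posterior Gamma(19, 27/4)
obs 6: x=4 → posterior Gamma(23, 31/4)
obs 7: x=2 → posterior Gamma(25, 35/4)
obs 8: x=5 → posterior Gamma(30, 39/4)
obs 9: x=2 → posterior Gamma(32, 43/4)
obs 10: x=6 → posterior Gamma(38, 47/4)
obs 11: x=1 → posterior Gamma(39, 51/4)
obs 12: x=2 → posterior Gamma(41, 55/4)
obs 13: x=5 → posterior Gamma(46, 59/4)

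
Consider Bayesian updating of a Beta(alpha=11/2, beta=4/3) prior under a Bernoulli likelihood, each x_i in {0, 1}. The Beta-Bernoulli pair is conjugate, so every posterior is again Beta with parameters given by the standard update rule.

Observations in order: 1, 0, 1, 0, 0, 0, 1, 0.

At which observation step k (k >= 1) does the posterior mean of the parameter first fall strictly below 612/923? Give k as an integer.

k = 5

obs 1: x=1 → posterior Beta(13/2, 4/3)
obs 2: x=0 → posterior Beta(13/2, 7/3)
obs 3: x=1 → posterior Beta(15/2, 7/3)
obs 4: x=0 → posterior Beta(15/2, 10/3)
obs 5: x=0 → posterior Beta(15/2, 13/3)
obs 6: x=0 → posterior Beta(15/2, 16/3)
obs 7: x=1 → posterior Beta(17/2, 16/3)
obs 8: x=0 → posterior Beta(17/2, 19/3)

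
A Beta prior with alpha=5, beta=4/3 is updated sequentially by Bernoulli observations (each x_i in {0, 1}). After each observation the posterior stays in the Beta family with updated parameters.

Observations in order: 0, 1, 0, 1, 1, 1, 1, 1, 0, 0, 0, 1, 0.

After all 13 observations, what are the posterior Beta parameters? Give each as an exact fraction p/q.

obs 1: x=0 → posterior Beta(5, 7/3)
obs 2: x=1 → posterior Beta(6, 7/3)
obs 3: x=0 → posterior Beta(6, 10/3)
obs 4: x=1 → posterior Beta(7, 10/3)
obs 5: x=1 → posterior Beta(8, 10/3)
obs 6: x=1 → posterior Beta(9, 10/3)
obs 7: x=1 → posterior Beta(10, 10/3)
obs 8: x=1 → posterior Beta(11, 10/3)
obs 9: x=0 → posterior Beta(11, 13/3)
obs 10: x=0 → posterior Beta(11, 16/3)
obs 11: x=0 → posterior Beta(11, 19/3)
obs 12: x=1 → posterior Beta(12, 19/3)
obs 13: x=0 → posterior Beta(12, 22/3)

alpha=12, beta=22/3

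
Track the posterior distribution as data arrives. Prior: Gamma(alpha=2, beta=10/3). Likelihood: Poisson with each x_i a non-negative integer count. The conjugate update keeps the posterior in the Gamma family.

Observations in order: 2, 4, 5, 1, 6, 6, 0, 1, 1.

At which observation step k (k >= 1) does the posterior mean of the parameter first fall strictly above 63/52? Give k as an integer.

obs 1: x=2 → posterior Gamma(4, 13/3)
obs 2: x=4 → posterior Gamma(8, 16/3)
obs 3: x=5 → posterior Gamma(13, 19/3)
obs 4: x=1 → posterior Gamma(14, 22/3)
obs 5: x=6 → posterior Gamma(20, 25/3)
obs 6: x=6 → posterior Gamma(26, 28/3)
obs 7: x=0 → posterior Gamma(26, 31/3)
obs 8: x=1 → posterior Gamma(27, 34/3)
obs 9: x=1 → posterior Gamma(28, 37/3)

k = 2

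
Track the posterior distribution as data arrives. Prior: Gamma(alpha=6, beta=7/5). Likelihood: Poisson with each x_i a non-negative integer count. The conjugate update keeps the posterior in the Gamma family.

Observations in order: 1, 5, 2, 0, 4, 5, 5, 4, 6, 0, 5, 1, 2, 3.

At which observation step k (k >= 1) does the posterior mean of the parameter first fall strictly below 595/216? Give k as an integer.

obs 1: x=1 → posterior Gamma(7, 12/5)
obs 2: x=5 → posterior Gamma(12, 17/5)
obs 3: x=2 → posterior Gamma(14, 22/5)
obs 4: x=0 → posterior Gamma(14, 27/5)
obs 5: x=4 → posterior Gamma(18, 32/5)
obs 6: x=5 → posterior Gamma(23, 37/5)
obs 7: x=5 → posterior Gamma(28, 42/5)
obs 8: x=4 → posterior Gamma(32, 47/5)
obs 9: x=6 → posterior Gamma(38, 52/5)
obs 10: x=0 → posterior Gamma(38, 57/5)
obs 11: x=5 → posterior Gamma(43, 62/5)
obs 12: x=1 → posterior Gamma(44, 67/5)
obs 13: x=2 → posterior Gamma(46, 72/5)
obs 14: x=3 → posterior Gamma(49, 77/5)

k = 4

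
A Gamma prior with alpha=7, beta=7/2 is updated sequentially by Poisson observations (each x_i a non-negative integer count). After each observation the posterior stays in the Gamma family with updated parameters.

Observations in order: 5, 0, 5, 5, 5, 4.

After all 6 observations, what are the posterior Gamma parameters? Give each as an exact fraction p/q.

alpha=31, beta=19/2

obs 1: x=5 → posterior Gamma(12, 9/2)
obs 2: x=0 → posterior Gamma(12, 11/2)
obs 3: x=5 → posterior Gamma(17, 13/2)
obs 4: x=5 → posterior Gamma(22, 15/2)
obs 5: x=5 → posterior Gamma(27, 17/2)
obs 6: x=4 → posterior Gamma(31, 19/2)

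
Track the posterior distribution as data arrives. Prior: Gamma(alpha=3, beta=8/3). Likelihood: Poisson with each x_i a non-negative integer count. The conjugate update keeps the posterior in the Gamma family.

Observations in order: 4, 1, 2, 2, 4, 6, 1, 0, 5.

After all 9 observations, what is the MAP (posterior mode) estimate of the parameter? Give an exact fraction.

obs 1: x=4 → posterior Gamma(7, 11/3)
obs 2: x=1 → posterior Gamma(8, 14/3)
obs 3: x=2 → posterior Gamma(10, 17/3)
obs 4: x=2 → posterior Gamma(12, 20/3)
obs 5: x=4 → posterior Gamma(16, 23/3)
obs 6: x=6 → posterior Gamma(22, 26/3)
obs 7: x=1 → posterior Gamma(23, 29/3)
obs 8: x=0 → posterior Gamma(23, 32/3)
obs 9: x=5 → posterior Gamma(28, 35/3)

81/35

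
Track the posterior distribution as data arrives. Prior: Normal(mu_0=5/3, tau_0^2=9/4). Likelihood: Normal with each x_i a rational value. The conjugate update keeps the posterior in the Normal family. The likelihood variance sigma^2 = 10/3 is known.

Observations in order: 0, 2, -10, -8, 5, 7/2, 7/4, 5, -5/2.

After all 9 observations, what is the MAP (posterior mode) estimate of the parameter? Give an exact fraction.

obs 1: x=0 → posterior Normal(200/201, 90/67)
obs 2: x=2 → posterior Normal(181/141, 45/47)
obs 3: x=-10 → posterior Normal(-448/363, 90/121)
obs 4: x=-8 → posterior Normal(-274/111, 45/74)
obs 5: x=5 → posterior Normal(-691/525, 18/35)
obs 6: x=7/2 → posterior Normal(-815/1212, 45/101)
obs 7: x=7/4 → posterior Normal(-1063/2748, 90/229)
obs 8: x=5 → posterior Normal(557/3072, 45/128)
obs 9: x=-5/2 → posterior Normal(-253/3396, 90/283)

-253/3396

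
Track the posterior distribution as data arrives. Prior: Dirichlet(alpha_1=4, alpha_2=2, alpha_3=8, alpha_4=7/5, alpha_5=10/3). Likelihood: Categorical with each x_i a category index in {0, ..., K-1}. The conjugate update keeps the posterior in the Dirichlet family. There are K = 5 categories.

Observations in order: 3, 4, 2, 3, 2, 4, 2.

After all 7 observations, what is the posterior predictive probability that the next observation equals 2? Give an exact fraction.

obs 1: x=3 → posterior Dirichlet(4, 2, 8, 12/5, 10/3)
obs 2: x=4 → posterior Dirichlet(4, 2, 8, 12/5, 13/3)
obs 3: x=2 → posterior Dirichlet(4, 2, 9, 12/5, 13/3)
obs 4: x=3 → posterior Dirichlet(4, 2, 9, 17/5, 13/3)
obs 5: x=2 → posterior Dirichlet(4, 2, 10, 17/5, 13/3)
obs 6: x=4 → posterior Dirichlet(4, 2, 10, 17/5, 16/3)
obs 7: x=2 → posterior Dirichlet(4, 2, 11, 17/5, 16/3)

165/386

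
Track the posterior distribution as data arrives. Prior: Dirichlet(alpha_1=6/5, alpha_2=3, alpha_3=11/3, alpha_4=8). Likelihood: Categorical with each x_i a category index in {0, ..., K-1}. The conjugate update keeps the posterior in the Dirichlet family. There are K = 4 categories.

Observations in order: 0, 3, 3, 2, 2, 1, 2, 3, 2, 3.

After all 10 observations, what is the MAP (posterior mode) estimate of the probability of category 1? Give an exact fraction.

45/328

obs 1: x=0 → posterior Dirichlet(11/5, 3, 11/3, 8)
obs 2: x=3 → posterior Dirichlet(11/5, 3, 11/3, 9)
obs 3: x=3 → posterior Dirichlet(11/5, 3, 11/3, 10)
obs 4: x=2 → posterior Dirichlet(11/5, 3, 14/3, 10)
obs 5: x=2 → posterior Dirichlet(11/5, 3, 17/3, 10)
obs 6: x=1 → posterior Dirichlet(11/5, 4, 17/3, 10)
obs 7: x=2 → posterior Dirichlet(11/5, 4, 20/3, 10)
obs 8: x=3 → posterior Dirichlet(11/5, 4, 20/3, 11)
obs 9: x=2 → posterior Dirichlet(11/5, 4, 23/3, 11)
obs 10: x=3 → posterior Dirichlet(11/5, 4, 23/3, 12)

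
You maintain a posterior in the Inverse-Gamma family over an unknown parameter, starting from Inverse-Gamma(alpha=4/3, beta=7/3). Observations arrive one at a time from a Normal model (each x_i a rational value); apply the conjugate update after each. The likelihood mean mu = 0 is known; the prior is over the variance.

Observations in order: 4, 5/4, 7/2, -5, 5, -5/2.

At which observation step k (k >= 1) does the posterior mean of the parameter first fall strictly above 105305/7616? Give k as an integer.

k = 5

obs 1: x=4 → posterior Inverse-Gamma(11/6, 31/3)
obs 2: x=5/4 → posterior Inverse-Gamma(7/3, 1067/96)
obs 3: x=7/2 → posterior Inverse-Gamma(17/6, 1655/96)
obs 4: x=-5 → posterior Inverse-Gamma(10/3, 2855/96)
obs 5: x=5 → posterior Inverse-Gamma(23/6, 4055/96)
obs 6: x=-5/2 → posterior Inverse-Gamma(13/3, 4355/96)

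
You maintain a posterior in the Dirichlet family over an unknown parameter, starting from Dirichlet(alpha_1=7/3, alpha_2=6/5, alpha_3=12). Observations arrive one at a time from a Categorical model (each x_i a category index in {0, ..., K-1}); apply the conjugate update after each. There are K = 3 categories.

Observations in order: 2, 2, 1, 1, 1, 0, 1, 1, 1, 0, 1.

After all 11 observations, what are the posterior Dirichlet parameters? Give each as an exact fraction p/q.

alpha_1=13/3, alpha_2=41/5, alpha_3=14

obs 1: x=2 → posterior Dirichlet(7/3, 6/5, 13)
obs 2: x=2 → posterior Dirichlet(7/3, 6/5, 14)
obs 3: x=1 → posterior Dirichlet(7/3, 11/5, 14)
obs 4: x=1 → posterior Dirichlet(7/3, 16/5, 14)
obs 5: x=1 → posterior Dirichlet(7/3, 21/5, 14)
obs 6: x=0 → posterior Dirichlet(10/3, 21/5, 14)
obs 7: x=1 → posterior Dirichlet(10/3, 26/5, 14)
obs 8: x=1 → posterior Dirichlet(10/3, 31/5, 14)
obs 9: x=1 → posterior Dirichlet(10/3, 36/5, 14)
obs 10: x=0 → posterior Dirichlet(13/3, 36/5, 14)
obs 11: x=1 → posterior Dirichlet(13/3, 41/5, 14)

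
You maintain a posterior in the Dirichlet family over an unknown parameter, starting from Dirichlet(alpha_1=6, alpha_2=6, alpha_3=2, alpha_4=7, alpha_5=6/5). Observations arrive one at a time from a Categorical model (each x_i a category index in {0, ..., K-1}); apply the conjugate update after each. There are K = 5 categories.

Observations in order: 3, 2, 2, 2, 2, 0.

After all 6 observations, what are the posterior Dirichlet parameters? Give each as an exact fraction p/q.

obs 1: x=3 → posterior Dirichlet(6, 6, 2, 8, 6/5)
obs 2: x=2 → posterior Dirichlet(6, 6, 3, 8, 6/5)
obs 3: x=2 → posterior Dirichlet(6, 6, 4, 8, 6/5)
obs 4: x=2 → posterior Dirichlet(6, 6, 5, 8, 6/5)
obs 5: x=2 → posterior Dirichlet(6, 6, 6, 8, 6/5)
obs 6: x=0 → posterior Dirichlet(7, 6, 6, 8, 6/5)

alpha_1=7, alpha_2=6, alpha_3=6, alpha_4=8, alpha_5=6/5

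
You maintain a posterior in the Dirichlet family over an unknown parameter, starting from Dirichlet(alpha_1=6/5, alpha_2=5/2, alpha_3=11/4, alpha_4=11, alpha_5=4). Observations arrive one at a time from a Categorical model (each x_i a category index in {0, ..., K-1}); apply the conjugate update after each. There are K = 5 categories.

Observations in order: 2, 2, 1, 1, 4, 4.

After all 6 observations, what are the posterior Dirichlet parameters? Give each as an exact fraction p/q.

obs 1: x=2 → posterior Dirichlet(6/5, 5/2, 15/4, 11, 4)
obs 2: x=2 → posterior Dirichlet(6/5, 5/2, 19/4, 11, 4)
obs 3: x=1 → posterior Dirichlet(6/5, 7/2, 19/4, 11, 4)
obs 4: x=1 → posterior Dirichlet(6/5, 9/2, 19/4, 11, 4)
obs 5: x=4 → posterior Dirichlet(6/5, 9/2, 19/4, 11, 5)
obs 6: x=4 → posterior Dirichlet(6/5, 9/2, 19/4, 11, 6)

alpha_1=6/5, alpha_2=9/2, alpha_3=19/4, alpha_4=11, alpha_5=6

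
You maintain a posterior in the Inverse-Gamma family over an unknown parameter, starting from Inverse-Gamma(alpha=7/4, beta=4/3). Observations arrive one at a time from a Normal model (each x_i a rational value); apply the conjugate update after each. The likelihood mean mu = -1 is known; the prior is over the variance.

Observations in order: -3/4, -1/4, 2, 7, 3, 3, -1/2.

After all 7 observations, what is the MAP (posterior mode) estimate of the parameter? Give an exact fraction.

obs 1: x=-3/4 → posterior Inverse-Gamma(9/4, 131/96)
obs 2: x=-1/4 → posterior Inverse-Gamma(11/4, 79/48)
obs 3: x=2 → posterior Inverse-Gamma(13/4, 295/48)
obs 4: x=7 → posterior Inverse-Gamma(15/4, 1831/48)
obs 5: x=3 → posterior Inverse-Gamma(17/4, 2215/48)
obs 6: x=3 → posterior Inverse-Gamma(19/4, 2599/48)
obs 7: x=-1/2 → posterior Inverse-Gamma(21/4, 2605/48)

521/60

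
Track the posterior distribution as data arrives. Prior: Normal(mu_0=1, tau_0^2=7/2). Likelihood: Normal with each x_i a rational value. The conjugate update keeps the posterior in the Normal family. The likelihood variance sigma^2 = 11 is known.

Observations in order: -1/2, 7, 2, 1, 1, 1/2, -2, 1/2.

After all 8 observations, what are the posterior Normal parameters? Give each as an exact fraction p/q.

obs 1: x=-1/2 → posterior Normal(37/58, 77/29)
obs 2: x=7 → posterior Normal(15/8, 77/36)
obs 3: x=2 → posterior Normal(163/86, 77/43)
obs 4: x=1 → posterior Normal(177/100, 77/50)
obs 5: x=1 → posterior Normal(191/114, 77/57)
obs 6: x=1/2 → posterior Normal(99/64, 77/64)
obs 7: x=-2 → posterior Normal(85/71, 77/71)
obs 8: x=1/2 → posterior Normal(59/52, 77/78)

mu_0=59/52, tau_0^2=77/78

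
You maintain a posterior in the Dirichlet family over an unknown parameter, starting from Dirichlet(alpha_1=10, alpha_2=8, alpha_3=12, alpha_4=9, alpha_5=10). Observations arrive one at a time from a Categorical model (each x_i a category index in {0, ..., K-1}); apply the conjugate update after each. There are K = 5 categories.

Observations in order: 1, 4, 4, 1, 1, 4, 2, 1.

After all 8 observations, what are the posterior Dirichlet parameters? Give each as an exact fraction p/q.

obs 1: x=1 → posterior Dirichlet(10, 9, 12, 9, 10)
obs 2: x=4 → posterior Dirichlet(10, 9, 12, 9, 11)
obs 3: x=4 → posterior Dirichlet(10, 9, 12, 9, 12)
obs 4: x=1 → posterior Dirichlet(10, 10, 12, 9, 12)
obs 5: x=1 → posterior Dirichlet(10, 11, 12, 9, 12)
obs 6: x=4 → posterior Dirichlet(10, 11, 12, 9, 13)
obs 7: x=2 → posterior Dirichlet(10, 11, 13, 9, 13)
obs 8: x=1 → posterior Dirichlet(10, 12, 13, 9, 13)

alpha_1=10, alpha_2=12, alpha_3=13, alpha_4=9, alpha_5=13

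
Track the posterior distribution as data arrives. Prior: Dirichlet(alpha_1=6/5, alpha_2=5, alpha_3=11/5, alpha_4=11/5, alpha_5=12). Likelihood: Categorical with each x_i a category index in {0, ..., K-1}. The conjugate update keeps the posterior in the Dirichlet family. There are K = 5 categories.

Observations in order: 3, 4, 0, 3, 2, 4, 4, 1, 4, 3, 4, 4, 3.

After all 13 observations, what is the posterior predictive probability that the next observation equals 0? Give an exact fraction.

obs 1: x=3 → posterior Dirichlet(6/5, 5, 11/5, 16/5, 12)
obs 2: x=4 → posterior Dirichlet(6/5, 5, 11/5, 16/5, 13)
obs 3: x=0 → posterior Dirichlet(11/5, 5, 11/5, 16/5, 13)
obs 4: x=3 → posterior Dirichlet(11/5, 5, 11/5, 21/5, 13)
obs 5: x=2 → posterior Dirichlet(11/5, 5, 16/5, 21/5, 13)
obs 6: x=4 → posterior Dirichlet(11/5, 5, 16/5, 21/5, 14)
obs 7: x=4 → posterior Dirichlet(11/5, 5, 16/5, 21/5, 15)
obs 8: x=1 → posterior Dirichlet(11/5, 6, 16/5, 21/5, 15)
obs 9: x=4 → posterior Dirichlet(11/5, 6, 16/5, 21/5, 16)
obs 10: x=3 → posterior Dirichlet(11/5, 6, 16/5, 26/5, 16)
obs 11: x=4 → posterior Dirichlet(11/5, 6, 16/5, 26/5, 17)
obs 12: x=4 → posterior Dirichlet(11/5, 6, 16/5, 26/5, 18)
obs 13: x=3 → posterior Dirichlet(11/5, 6, 16/5, 31/5, 18)

11/178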